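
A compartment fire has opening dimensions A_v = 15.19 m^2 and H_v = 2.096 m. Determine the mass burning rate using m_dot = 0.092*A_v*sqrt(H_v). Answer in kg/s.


sqrt(H_v) = 1.4478
m_dot = 0.092 * 15.19 * 1.4478 = 2.0232 kg/s

2.0232 kg/s


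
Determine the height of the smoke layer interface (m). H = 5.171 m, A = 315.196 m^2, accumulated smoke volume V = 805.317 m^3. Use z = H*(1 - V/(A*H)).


V/(A*H) = 0.49410
1 - 0.49410 = 0.50590
z = 5.171 * 0.50590 = 2.6160 m

2.6160 m


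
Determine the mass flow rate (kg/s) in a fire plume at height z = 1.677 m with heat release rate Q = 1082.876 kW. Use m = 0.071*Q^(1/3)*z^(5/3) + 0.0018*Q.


Q^(1/3) = 10.269
z^(5/3) = 2.3671
First term = 0.071 * 10.269 * 2.3671 = 1.7259
Second term = 0.0018 * 1082.876 = 1.9492
m = 3.6750 kg/s

3.6750 kg/s


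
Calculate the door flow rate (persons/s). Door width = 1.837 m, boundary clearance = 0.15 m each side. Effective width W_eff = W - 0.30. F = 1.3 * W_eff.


W_eff = 1.837 - 0.30 = 1.537 m
F = 1.3 * 1.537 = 1.9981 persons/s

1.9981 persons/s


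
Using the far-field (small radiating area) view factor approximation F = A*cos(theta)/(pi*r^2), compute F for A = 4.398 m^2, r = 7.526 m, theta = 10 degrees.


cos(10 deg) = 0.98481
pi*r^2 = 177.94
F = 4.398 * 0.98481 / 177.94 = 0.024340

0.024340


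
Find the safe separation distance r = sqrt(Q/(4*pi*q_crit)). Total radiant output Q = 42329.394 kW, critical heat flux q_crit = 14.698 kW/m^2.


4*pi*q_crit = 184.70
Q/(4*pi*q_crit) = 229.18
r = sqrt(229.18) = 15.139 m

15.139 m


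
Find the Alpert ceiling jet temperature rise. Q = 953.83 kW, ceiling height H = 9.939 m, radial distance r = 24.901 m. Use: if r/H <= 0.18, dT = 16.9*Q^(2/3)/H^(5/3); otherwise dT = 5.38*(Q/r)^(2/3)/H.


r/H = 24.901 / 9.939 = 2.5054
r/H > 0.18, so dT = 5.38*(Q/r)^(2/3)/H
Q/r = 38.305
(Q/r)^(2/3) = 11.363
dT = 5.38 * 11.363 / 9.939 = 6.1510 K

6.1510 K


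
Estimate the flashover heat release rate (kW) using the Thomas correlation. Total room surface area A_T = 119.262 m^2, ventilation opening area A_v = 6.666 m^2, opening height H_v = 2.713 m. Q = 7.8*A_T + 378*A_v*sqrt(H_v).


7.8*A_T = 930.24
sqrt(H_v) = 1.6471
378*A_v*sqrt(H_v) = 4150.3
Q = 930.24 + 4150.3 = 5080.6 kW

5080.6 kW


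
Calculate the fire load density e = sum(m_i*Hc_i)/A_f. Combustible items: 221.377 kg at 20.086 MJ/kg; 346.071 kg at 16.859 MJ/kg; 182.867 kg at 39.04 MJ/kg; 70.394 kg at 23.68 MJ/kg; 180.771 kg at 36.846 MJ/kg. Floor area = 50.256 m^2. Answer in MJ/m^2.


Total energy = 221.377*20.086 + 346.071*16.859 + 182.867*39.04 + 70.394*23.68 + 180.771*36.846
= 4446.578 + 5834.411 + 7139.128 + 1666.930 + 6660.688
= 25747.74 MJ
e = 25747.74 / 50.256 = 512.33 MJ/m^2

512.33 MJ/m^2


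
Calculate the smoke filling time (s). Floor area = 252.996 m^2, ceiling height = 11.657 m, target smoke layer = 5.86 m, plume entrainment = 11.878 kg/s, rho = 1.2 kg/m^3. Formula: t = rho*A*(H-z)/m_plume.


H - z = 5.797 m
t = 1.2 * 252.996 * 5.797 / 11.878 = 148.17 s

148.17 s


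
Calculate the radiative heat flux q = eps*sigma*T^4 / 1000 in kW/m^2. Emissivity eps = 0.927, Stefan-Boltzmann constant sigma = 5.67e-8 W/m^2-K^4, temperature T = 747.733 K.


T^4 = 3.1260e+11
q = 0.927 * 5.67e-8 * 3.1260e+11 / 1000 = 16.430 kW/m^2

16.430 kW/m^2


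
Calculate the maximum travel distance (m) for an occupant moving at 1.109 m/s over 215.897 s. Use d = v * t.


d = 1.109 * 215.897 = 239.43 m

239.43 m


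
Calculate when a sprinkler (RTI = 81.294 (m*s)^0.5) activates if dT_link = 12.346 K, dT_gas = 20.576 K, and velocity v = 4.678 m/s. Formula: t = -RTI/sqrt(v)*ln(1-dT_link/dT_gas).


dT_link/dT_gas = 0.60002
ln(1 - 0.60002) = -0.91634
t = -81.294 / sqrt(4.678) * -0.91634 = 34.442 s

34.442 s


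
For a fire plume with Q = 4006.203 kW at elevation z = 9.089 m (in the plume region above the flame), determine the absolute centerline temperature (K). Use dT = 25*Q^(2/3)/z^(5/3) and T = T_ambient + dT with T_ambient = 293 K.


Q^(2/3) = 252.24
z^(5/3) = 39.585
dT = 25 * 252.24 / 39.585 = 159.31 K
T = 293 + 159.31 = 452.31 K

452.31 K


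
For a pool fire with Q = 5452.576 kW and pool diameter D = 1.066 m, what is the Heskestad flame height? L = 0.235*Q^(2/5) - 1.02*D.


Q^(2/5) = 31.235
0.235 * Q^(2/5) = 7.3402
1.02 * D = 1.0873
L = 6.2529 m

6.2529 m


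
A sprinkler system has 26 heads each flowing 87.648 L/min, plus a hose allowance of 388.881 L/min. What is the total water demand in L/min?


Sprinkler demand = 26 * 87.648 = 2278.848 L/min
Total = 2278.848 + 388.881 = 2667.729 L/min

2667.729 L/min


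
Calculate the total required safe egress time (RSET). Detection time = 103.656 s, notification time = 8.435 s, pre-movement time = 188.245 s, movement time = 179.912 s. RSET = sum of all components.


Total = 103.656 + 8.435 + 188.245 + 179.912 = 480.248 s

480.248 s


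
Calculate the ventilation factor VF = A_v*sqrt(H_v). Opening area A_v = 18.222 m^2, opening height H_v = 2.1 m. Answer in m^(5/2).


sqrt(H_v) = 1.4491
VF = 18.222 * 1.4491 = 26.406 m^(5/2)

26.406 m^(5/2)


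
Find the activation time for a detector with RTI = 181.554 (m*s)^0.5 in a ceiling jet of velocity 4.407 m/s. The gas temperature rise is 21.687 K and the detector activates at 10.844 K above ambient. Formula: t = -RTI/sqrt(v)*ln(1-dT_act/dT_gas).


dT_act/dT_gas = 0.50002
ln(1 - 0.50002) = -0.69319
t = -181.554 / sqrt(4.407) * -0.69319 = 59.950 s

59.950 s


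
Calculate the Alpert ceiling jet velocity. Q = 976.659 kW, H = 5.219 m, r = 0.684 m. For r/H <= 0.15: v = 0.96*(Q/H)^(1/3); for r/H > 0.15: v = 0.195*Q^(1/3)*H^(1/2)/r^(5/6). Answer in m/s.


r/H = 0.684 / 5.219 = 0.13106
r/H <= 0.15, so v = 0.96*(Q/H)^(1/3)
Q/H = 187.14
(Q/H)^(1/3) = 5.7199
v = 0.96 * 5.7199 = 5.4911 m/s

5.4911 m/s


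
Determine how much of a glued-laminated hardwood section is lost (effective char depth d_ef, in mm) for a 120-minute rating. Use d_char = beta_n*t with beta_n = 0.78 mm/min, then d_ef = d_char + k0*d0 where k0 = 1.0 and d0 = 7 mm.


d_char = 0.78 * 120 = 93.6 mm
d_ef = 93.6 + 1.0*7 = 100.6 mm

100.6 mm


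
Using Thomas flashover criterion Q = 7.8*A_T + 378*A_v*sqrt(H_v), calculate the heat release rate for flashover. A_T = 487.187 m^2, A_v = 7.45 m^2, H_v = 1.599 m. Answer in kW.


7.8*A_T = 3800.1
sqrt(H_v) = 1.2645
378*A_v*sqrt(H_v) = 3561.0
Q = 3800.1 + 3561.0 = 7361.1 kW

7361.1 kW


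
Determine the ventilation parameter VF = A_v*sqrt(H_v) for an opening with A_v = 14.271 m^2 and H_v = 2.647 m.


sqrt(H_v) = 1.6270
VF = 14.271 * 1.6270 = 23.218 m^(5/2)

23.218 m^(5/2)


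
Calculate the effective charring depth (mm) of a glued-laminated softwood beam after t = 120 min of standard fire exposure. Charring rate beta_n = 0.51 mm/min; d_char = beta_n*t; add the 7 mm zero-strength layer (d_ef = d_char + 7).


d_char = 0.51 * 120 = 61.2 mm
d_ef = 61.2 + 1.0*7 = 68.2 mm

68.2 mm


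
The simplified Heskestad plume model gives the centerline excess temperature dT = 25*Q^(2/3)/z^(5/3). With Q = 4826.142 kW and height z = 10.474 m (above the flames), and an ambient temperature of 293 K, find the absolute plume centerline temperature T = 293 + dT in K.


Q^(2/3) = 285.58
z^(5/3) = 50.140
dT = 25 * 285.58 / 50.140 = 142.39 K
T = 293 + 142.39 = 435.39 K

435.39 K


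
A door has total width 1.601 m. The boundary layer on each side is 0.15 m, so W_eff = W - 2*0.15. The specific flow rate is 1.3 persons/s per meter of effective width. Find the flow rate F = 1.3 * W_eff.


W_eff = 1.601 - 0.30 = 1.301 m
F = 1.3 * 1.301 = 1.6913 persons/s

1.6913 persons/s


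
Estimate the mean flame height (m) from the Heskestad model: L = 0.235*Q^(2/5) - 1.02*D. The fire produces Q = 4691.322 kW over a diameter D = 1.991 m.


Q^(2/5) = 29.412
0.235 * Q^(2/5) = 6.9117
1.02 * D = 2.0308
L = 4.8809 m

4.8809 m


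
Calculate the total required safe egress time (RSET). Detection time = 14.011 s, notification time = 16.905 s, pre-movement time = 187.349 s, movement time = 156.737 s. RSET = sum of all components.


Total = 14.011 + 16.905 + 187.349 + 156.737 = 375.002 s

375.002 s


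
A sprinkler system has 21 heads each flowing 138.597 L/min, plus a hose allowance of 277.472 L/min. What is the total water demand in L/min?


Sprinkler demand = 21 * 138.597 = 2910.537 L/min
Total = 2910.537 + 277.472 = 3188.009 L/min

3188.009 L/min


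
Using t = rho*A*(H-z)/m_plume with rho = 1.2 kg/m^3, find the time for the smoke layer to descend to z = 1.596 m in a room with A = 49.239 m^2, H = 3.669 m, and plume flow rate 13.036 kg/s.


H - z = 2.073 m
t = 1.2 * 49.239 * 2.073 / 13.036 = 9.3961 s

9.3961 s


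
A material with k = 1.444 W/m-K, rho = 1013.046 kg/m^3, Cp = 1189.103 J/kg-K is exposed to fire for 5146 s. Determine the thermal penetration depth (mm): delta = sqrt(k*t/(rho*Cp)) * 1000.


alpha = 1.444 / (1013.046 * 1189.103) = 1.1987e-06 m^2/s
alpha * t = 0.0061686
delta = sqrt(0.0061686) * 1000 = 78.541 mm

78.541 mm


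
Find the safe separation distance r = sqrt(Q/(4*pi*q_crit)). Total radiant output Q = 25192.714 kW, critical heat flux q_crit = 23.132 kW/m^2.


4*pi*q_crit = 290.69
Q/(4*pi*q_crit) = 86.667
r = sqrt(86.667) = 9.3095 m

9.3095 m


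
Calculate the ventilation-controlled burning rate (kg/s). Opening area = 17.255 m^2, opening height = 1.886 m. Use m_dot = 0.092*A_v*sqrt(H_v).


sqrt(H_v) = 1.3733
m_dot = 0.092 * 17.255 * 1.3733 = 2.1801 kg/s

2.1801 kg/s


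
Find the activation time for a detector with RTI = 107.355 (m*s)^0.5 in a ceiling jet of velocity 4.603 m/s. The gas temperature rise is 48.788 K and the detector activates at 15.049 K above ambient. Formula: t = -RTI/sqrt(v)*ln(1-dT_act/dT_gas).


dT_act/dT_gas = 0.30846
ln(1 - 0.30846) = -0.36883
t = -107.355 / sqrt(4.603) * -0.36883 = 18.456 s

18.456 s


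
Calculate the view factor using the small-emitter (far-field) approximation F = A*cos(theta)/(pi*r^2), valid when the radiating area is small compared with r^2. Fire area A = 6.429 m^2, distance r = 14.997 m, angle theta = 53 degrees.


cos(53 deg) = 0.60182
pi*r^2 = 706.58
F = 6.429 * 0.60182 / 706.58 = 0.0054758

0.0054758


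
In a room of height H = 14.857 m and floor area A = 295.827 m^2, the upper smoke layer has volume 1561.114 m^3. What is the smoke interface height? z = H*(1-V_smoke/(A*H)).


V/(A*H) = 0.35519
1 - 0.35519 = 0.64481
z = 14.857 * 0.64481 = 9.5799 m

9.5799 m


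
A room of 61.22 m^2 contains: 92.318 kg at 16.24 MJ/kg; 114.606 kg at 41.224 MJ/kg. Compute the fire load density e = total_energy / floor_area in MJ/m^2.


Total energy = 92.318*16.24 + 114.606*41.224
= 1499.244 + 4724.518
= 6223.762 MJ
e = 6223.762 / 61.22 = 101.66 MJ/m^2

101.66 MJ/m^2


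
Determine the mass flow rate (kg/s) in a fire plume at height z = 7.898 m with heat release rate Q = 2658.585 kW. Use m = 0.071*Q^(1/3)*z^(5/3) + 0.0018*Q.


Q^(1/3) = 13.853
z^(5/3) = 31.323
First term = 0.071 * 13.853 * 31.323 = 30.808
Second term = 0.0018 * 2658.585 = 4.7855
m = 35.594 kg/s

35.594 kg/s


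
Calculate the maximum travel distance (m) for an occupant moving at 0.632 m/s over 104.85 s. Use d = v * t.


d = 0.632 * 104.85 = 66.265 m

66.265 m


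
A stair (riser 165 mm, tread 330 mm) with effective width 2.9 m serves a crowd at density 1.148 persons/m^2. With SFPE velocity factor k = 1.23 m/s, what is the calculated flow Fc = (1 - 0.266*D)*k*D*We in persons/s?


1 - 0.266*D = 1 - 0.266*1.148 = 0.69463
Fs = 0.69463 * 1.23 * 1.148 = 0.98085 persons/(s*m)
Fc = 0.98085 * 2.9 = 2.8445 persons/s

2.8445 persons/s


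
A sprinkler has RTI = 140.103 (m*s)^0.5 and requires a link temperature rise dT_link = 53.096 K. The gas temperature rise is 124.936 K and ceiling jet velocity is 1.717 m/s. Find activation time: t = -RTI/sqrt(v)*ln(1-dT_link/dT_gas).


dT_link/dT_gas = 0.42499
ln(1 - 0.42499) = -0.55336
t = -140.103 / sqrt(1.717) * -0.55336 = 59.166 s

59.166 s


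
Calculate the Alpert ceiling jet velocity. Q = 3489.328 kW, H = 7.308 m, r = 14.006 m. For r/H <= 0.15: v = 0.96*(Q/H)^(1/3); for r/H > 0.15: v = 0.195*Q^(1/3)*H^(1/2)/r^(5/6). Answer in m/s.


r/H = 14.006 / 7.308 = 1.9165
r/H > 0.15, so v = 0.195*Q^(1/3)*H^(1/2)/r^(5/6)
Q^(1/3) = 15.167
H^(1/2) = 2.7033
r^(5/6) = 9.0211
v = 0.195 * 15.167 * 2.7033 / 9.0211 = 0.88631 m/s

0.88631 m/s


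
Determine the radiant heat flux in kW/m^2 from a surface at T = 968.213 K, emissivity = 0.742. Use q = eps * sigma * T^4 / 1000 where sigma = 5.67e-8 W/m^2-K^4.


T^4 = 8.7879e+11
q = 0.742 * 5.67e-8 * 8.7879e+11 / 1000 = 36.972 kW/m^2

36.972 kW/m^2


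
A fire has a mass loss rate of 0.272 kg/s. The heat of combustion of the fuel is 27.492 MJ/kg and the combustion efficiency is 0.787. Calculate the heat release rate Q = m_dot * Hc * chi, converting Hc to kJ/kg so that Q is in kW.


Hc = 27.492 MJ/kg = 27.492 * 1000 kJ/kg = 27492 kJ/kg
Q = 0.272 kg/s * 27492 kJ/kg * 0.787 = 5885.0 kW

5885.0 kW


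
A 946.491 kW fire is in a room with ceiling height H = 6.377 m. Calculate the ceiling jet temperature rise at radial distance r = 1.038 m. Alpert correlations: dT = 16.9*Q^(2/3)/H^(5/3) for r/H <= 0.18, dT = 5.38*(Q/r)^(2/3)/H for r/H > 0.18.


r/H = 1.038 / 6.377 = 0.16277
r/H <= 0.18, so dT = 16.9*Q^(2/3)/H^(5/3)
Q^(2/3) = 96.400
H^(5/3) = 21.929
dT = 16.9 * 96.400 / 21.929 = 74.291 K

74.291 K


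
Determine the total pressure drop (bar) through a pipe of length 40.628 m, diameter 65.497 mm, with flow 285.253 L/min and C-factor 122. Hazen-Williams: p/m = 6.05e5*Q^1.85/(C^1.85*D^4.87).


Q^1.85 = 34848
C^1.85 = 7240.5
D^4.87 = 6.9984e+08
p/m = 0.0041607 bar/m
p_total = 0.0041607 * 40.628 = 0.16904 bar

0.16904 bar


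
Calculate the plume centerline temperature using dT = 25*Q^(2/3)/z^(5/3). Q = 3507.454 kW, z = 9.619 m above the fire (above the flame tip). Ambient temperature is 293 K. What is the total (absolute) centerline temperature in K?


Q^(2/3) = 230.85
z^(5/3) = 43.506
dT = 25 * 230.85 / 43.506 = 132.65 K
T = 293 + 132.65 = 425.65 K

425.65 K


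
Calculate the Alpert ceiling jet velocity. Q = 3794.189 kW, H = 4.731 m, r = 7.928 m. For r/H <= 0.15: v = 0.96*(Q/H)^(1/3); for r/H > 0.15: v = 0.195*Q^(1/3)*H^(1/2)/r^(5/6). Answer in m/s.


r/H = 7.928 / 4.731 = 1.6758
r/H > 0.15, so v = 0.195*Q^(1/3)*H^(1/2)/r^(5/6)
Q^(1/3) = 15.597
H^(1/2) = 2.1751
r^(5/6) = 5.6144
v = 0.195 * 15.597 * 2.1751 / 5.6144 = 1.1783 m/s

1.1783 m/s


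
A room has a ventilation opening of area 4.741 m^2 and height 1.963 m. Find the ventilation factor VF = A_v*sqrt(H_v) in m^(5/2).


sqrt(H_v) = 1.4011
VF = 4.741 * 1.4011 = 6.6425 m^(5/2)

6.6425 m^(5/2)


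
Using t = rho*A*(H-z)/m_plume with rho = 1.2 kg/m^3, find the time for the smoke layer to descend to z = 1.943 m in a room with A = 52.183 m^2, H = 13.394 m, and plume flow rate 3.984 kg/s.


H - z = 11.451 m
t = 1.2 * 52.183 * 11.451 / 3.984 = 179.98 s

179.98 s


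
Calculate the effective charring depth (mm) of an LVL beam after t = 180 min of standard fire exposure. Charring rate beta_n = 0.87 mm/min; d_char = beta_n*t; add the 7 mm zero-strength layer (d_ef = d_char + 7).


d_char = 0.87 * 180 = 156.6 mm
d_ef = 156.6 + 1.0*7 = 163.6 mm

163.6 mm


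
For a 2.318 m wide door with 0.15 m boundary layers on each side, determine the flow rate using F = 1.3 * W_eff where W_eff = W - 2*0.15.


W_eff = 2.318 - 0.30 = 2.018 m
F = 1.3 * 2.018 = 2.6234 persons/s

2.6234 persons/s


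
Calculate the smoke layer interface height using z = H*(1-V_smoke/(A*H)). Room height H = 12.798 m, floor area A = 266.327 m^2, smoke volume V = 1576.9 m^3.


V/(A*H) = 0.46264
1 - 0.46264 = 0.53736
z = 12.798 * 0.53736 = 6.8771 m

6.8771 m


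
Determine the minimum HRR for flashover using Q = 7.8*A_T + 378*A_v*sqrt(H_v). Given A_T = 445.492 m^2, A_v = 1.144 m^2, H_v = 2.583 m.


7.8*A_T = 3474.8
sqrt(H_v) = 1.6072
378*A_v*sqrt(H_v) = 694.99
Q = 3474.8 + 694.99 = 4169.8 kW

4169.8 kW


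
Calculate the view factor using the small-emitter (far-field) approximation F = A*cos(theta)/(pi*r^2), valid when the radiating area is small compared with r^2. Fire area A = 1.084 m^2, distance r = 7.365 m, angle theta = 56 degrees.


cos(56 deg) = 0.55919
pi*r^2 = 170.41
F = 1.084 * 0.55919 / 170.41 = 0.0035571

0.0035571


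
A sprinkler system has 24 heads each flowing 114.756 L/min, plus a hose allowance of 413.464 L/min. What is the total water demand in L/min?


Sprinkler demand = 24 * 114.756 = 2754.144 L/min
Total = 2754.144 + 413.464 = 3167.608 L/min

3167.608 L/min


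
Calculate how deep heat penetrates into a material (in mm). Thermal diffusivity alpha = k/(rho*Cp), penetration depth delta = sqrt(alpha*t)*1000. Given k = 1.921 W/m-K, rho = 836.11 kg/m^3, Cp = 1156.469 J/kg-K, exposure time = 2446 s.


alpha = 1.921 / (836.11 * 1156.469) = 1.9867e-06 m^2/s
alpha * t = 0.0048594
delta = sqrt(0.0048594) * 1000 = 69.710 mm

69.710 mm


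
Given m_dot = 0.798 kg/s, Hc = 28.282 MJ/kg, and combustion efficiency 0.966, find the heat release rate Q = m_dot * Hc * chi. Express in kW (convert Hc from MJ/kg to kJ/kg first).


Hc = 28.282 MJ/kg = 28.282 * 1000 kJ/kg = 28282 kJ/kg
Q = 0.798 kg/s * 28282 kJ/kg * 0.966 = 21802 kW

21802 kW


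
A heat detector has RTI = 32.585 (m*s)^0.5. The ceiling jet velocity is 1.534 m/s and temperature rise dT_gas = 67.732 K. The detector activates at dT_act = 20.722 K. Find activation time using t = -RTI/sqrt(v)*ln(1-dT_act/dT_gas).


dT_act/dT_gas = 0.30594
ln(1 - 0.30594) = -0.36520
t = -32.585 / sqrt(1.534) * -0.36520 = 9.6080 s

9.6080 s


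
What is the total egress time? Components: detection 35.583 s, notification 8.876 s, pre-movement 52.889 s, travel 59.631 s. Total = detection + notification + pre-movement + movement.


Total = 35.583 + 8.876 + 52.889 + 59.631 = 156.979 s

156.979 s


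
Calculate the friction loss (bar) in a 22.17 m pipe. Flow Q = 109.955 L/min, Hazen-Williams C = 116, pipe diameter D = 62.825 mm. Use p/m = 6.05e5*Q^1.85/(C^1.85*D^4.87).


Q^1.85 = 5973.8
C^1.85 = 6595.5
D^4.87 = 5.7135e+08
p/m = 0.00095907 bar/m
p_total = 0.00095907 * 22.17 = 0.021263 bar

0.021263 bar


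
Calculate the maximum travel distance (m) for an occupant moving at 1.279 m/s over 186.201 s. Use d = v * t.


d = 1.279 * 186.201 = 238.15 m

238.15 m


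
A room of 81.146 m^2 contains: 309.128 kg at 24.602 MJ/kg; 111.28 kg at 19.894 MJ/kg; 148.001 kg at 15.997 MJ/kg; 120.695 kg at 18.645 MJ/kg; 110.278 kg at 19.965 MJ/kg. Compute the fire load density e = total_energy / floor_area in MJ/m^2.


Total energy = 309.128*24.602 + 111.28*19.894 + 148.001*15.997 + 120.695*18.645 + 110.278*19.965
= 7605.167 + 2213.804 + 2367.572 + 2250.358 + 2201.700
= 16638.60 MJ
e = 16638.60 / 81.146 = 205.05 MJ/m^2

205.05 MJ/m^2


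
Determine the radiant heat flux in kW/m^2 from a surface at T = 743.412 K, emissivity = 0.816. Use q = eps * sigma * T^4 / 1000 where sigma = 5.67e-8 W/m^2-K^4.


T^4 = 3.0543e+11
q = 0.816 * 5.67e-8 * 3.0543e+11 / 1000 = 14.132 kW/m^2

14.132 kW/m^2


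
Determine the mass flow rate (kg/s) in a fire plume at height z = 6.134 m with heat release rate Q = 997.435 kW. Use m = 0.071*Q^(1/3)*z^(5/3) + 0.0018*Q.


Q^(1/3) = 9.9914
z^(5/3) = 20.554
First term = 0.071 * 9.9914 * 20.554 = 14.581
Second term = 0.0018 * 997.435 = 1.7954
m = 16.377 kg/s

16.377 kg/s


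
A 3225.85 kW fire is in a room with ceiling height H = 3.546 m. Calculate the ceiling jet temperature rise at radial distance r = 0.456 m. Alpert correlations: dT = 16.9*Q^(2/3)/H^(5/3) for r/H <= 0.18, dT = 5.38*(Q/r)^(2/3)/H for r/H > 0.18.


r/H = 0.456 / 3.546 = 0.12860
r/H <= 0.18, so dT = 16.9*Q^(2/3)/H^(5/3)
Q^(2/3) = 218.32
H^(5/3) = 8.2458
dT = 16.9 * 218.32 / 8.2458 = 447.46 K

447.46 K


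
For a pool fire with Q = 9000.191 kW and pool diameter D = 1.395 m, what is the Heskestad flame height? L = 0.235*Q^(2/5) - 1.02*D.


Q^(2/5) = 38.168
0.235 * Q^(2/5) = 8.9695
1.02 * D = 1.4229
L = 7.5466 m

7.5466 m


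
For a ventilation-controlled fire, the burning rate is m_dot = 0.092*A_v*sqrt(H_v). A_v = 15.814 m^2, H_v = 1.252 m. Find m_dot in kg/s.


sqrt(H_v) = 1.1189
m_dot = 0.092 * 15.814 * 1.1189 = 1.6279 kg/s

1.6279 kg/s


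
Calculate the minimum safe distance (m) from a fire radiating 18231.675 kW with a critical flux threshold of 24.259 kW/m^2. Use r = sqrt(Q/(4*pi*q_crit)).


4*pi*q_crit = 304.85
Q/(4*pi*q_crit) = 59.806
r = sqrt(59.806) = 7.7334 m

7.7334 m


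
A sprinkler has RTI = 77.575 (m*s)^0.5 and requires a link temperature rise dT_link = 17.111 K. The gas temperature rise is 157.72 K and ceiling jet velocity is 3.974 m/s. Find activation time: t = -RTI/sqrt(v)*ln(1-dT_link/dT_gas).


dT_link/dT_gas = 0.10849
ln(1 - 0.10849) = -0.11484
t = -77.575 / sqrt(3.974) * -0.11484 = 4.4688 s

4.4688 s


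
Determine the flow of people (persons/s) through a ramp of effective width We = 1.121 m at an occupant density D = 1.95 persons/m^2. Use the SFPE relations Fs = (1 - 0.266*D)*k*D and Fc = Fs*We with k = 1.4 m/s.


1 - 0.266*D = 1 - 0.266*1.95 = 0.48130
Fs = 0.48130 * 1.4 * 1.95 = 1.3139 persons/(s*m)
Fc = 1.3139 * 1.121 = 1.4729 persons/s

1.4729 persons/s


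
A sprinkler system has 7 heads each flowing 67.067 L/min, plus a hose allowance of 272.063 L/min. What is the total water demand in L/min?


Sprinkler demand = 7 * 67.067 = 469.469 L/min
Total = 469.469 + 272.063 = 741.532 L/min

741.532 L/min


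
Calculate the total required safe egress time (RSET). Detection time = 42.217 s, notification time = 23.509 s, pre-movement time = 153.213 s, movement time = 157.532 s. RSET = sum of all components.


Total = 42.217 + 23.509 + 153.213 + 157.532 = 376.471 s

376.471 s


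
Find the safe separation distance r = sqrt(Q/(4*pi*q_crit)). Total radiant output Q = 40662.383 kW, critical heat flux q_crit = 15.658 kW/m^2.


4*pi*q_crit = 196.76
Q/(4*pi*q_crit) = 206.66
r = sqrt(206.66) = 14.376 m

14.376 m


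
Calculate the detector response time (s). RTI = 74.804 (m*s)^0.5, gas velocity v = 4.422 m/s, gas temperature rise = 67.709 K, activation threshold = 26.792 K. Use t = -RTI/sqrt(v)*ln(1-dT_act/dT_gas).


dT_act/dT_gas = 0.39569
ln(1 - 0.39569) = -0.50367
t = -74.804 / sqrt(4.422) * -0.50367 = 17.917 s

17.917 s


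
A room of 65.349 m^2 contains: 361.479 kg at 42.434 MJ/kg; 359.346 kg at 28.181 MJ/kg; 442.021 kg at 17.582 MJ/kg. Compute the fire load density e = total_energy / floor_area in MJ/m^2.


Total energy = 361.479*42.434 + 359.346*28.181 + 442.021*17.582
= 15339.00 + 10126.73 + 7771.613
= 33237.34 MJ
e = 33237.34 / 65.349 = 508.61 MJ/m^2

508.61 MJ/m^2


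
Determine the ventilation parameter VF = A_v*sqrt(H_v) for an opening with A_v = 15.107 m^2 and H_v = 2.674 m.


sqrt(H_v) = 1.6352
VF = 15.107 * 1.6352 = 24.704 m^(5/2)

24.704 m^(5/2)


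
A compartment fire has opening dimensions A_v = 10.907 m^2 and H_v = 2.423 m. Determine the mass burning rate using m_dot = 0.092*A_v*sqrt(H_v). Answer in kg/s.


sqrt(H_v) = 1.5566
m_dot = 0.092 * 10.907 * 1.5566 = 1.5620 kg/s

1.5620 kg/s


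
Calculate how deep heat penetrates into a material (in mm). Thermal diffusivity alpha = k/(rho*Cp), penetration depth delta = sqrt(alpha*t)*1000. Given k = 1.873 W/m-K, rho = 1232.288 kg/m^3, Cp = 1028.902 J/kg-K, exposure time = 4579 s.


alpha = 1.873 / (1232.288 * 1028.902) = 1.4772e-06 m^2/s
alpha * t = 0.0067643
delta = sqrt(0.0067643) * 1000 = 82.245 mm

82.245 mm


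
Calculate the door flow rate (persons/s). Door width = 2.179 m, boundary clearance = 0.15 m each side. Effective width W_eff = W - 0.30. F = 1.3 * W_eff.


W_eff = 2.179 - 0.30 = 1.879 m
F = 1.3 * 1.879 = 2.4427 persons/s

2.4427 persons/s


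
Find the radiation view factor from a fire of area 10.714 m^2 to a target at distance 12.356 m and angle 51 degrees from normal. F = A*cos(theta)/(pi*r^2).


cos(51 deg) = 0.62932
pi*r^2 = 479.63
F = 10.714 * 0.62932 / 479.63 = 0.014058

0.014058


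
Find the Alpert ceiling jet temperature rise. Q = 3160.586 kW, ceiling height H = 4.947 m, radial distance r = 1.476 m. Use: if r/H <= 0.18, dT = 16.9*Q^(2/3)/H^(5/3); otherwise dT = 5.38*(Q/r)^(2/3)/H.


r/H = 1.476 / 4.947 = 0.29836
r/H > 0.18, so dT = 5.38*(Q/r)^(2/3)/H
Q/r = 2141.3
(Q/r)^(2/3) = 166.13
dT = 5.38 * 166.13 / 4.947 = 180.67 K

180.67 K


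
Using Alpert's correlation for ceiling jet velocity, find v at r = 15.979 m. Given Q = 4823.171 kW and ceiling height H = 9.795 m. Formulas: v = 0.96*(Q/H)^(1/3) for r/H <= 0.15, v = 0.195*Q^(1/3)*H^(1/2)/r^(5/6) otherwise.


r/H = 15.979 / 9.795 = 1.6313
r/H > 0.15, so v = 0.195*Q^(1/3)*H^(1/2)/r^(5/6)
Q^(1/3) = 16.896
H^(1/2) = 3.1297
r^(5/6) = 10.068
v = 0.195 * 16.896 * 3.1297 / 10.068 = 1.0241 m/s

1.0241 m/s


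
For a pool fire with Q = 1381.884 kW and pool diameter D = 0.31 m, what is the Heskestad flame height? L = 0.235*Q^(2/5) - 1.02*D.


Q^(2/5) = 18.038
0.235 * Q^(2/5) = 4.2389
1.02 * D = 0.31620
L = 3.9227 m

3.9227 m


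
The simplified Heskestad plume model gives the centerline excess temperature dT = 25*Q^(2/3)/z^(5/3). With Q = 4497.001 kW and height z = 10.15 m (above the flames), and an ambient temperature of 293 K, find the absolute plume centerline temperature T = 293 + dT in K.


Q^(2/3) = 272.45
z^(5/3) = 47.582
dT = 25 * 272.45 / 47.582 = 143.15 K
T = 293 + 143.15 = 436.15 K

436.15 K


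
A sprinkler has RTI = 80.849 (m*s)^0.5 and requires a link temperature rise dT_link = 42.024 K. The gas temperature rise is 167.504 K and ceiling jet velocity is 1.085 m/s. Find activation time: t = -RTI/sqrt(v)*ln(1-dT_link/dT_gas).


dT_link/dT_gas = 0.25088
ln(1 - 0.25088) = -0.28886
t = -80.849 / sqrt(1.085) * -0.28886 = 22.421 s

22.421 s


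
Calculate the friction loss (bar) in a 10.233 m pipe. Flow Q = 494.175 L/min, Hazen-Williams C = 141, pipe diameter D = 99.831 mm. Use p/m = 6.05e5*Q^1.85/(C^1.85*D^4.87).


Q^1.85 = 96312
C^1.85 = 9463.6
D^4.87 = 5.4503e+09
p/m = 0.0011297 bar/m
p_total = 0.0011297 * 10.233 = 0.011560 bar

0.011560 bar


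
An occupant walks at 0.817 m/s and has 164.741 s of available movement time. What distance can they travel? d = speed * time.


d = 0.817 * 164.741 = 134.59 m

134.59 m


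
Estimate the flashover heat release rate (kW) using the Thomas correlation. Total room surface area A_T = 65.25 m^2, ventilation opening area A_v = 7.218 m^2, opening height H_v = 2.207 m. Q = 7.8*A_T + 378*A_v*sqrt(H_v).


7.8*A_T = 508.95
sqrt(H_v) = 1.4856
378*A_v*sqrt(H_v) = 4053.3
Q = 508.95 + 4053.3 = 4562.3 kW

4562.3 kW


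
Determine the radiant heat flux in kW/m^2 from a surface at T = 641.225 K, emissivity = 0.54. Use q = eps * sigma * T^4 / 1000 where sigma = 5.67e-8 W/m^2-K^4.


T^4 = 1.6906e+11
q = 0.54 * 5.67e-8 * 1.6906e+11 / 1000 = 5.1763 kW/m^2

5.1763 kW/m^2


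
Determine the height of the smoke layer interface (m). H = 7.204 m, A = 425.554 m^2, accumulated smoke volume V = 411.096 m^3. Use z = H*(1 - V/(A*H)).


V/(A*H) = 0.13410
1 - 0.13410 = 0.86590
z = 7.204 * 0.86590 = 6.2380 m

6.2380 m


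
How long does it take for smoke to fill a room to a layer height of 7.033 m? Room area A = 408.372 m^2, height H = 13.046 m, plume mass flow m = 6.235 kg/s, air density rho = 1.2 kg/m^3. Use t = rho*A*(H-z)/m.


H - z = 6.013 m
t = 1.2 * 408.372 * 6.013 / 6.235 = 472.60 s

472.60 s


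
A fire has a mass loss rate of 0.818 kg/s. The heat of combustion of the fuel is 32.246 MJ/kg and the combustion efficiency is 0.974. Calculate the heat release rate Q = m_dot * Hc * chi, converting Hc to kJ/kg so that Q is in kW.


Hc = 32.246 MJ/kg = 32.246 * 1000 kJ/kg = 32246 kJ/kg
Q = 0.818 kg/s * 32246 kJ/kg * 0.974 = 25691 kW

25691 kW


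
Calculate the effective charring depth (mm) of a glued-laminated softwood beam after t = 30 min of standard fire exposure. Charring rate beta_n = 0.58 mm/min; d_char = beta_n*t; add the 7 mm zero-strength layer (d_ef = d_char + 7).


d_char = 0.58 * 30 = 17.4 mm
d_ef = 17.4 + 1.0*7 = 24.4 mm

24.4 mm


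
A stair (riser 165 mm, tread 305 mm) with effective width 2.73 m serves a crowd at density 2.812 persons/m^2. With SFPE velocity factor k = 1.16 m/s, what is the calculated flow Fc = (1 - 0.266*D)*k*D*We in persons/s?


1 - 0.266*D = 1 - 0.266*2.812 = 0.25201
Fs = 0.25201 * 1.16 * 2.812 = 0.82203 persons/(s*m)
Fc = 0.82203 * 2.73 = 2.2441 persons/s

2.2441 persons/s


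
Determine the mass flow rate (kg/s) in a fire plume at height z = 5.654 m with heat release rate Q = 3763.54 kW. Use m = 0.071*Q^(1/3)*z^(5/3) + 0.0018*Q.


Q^(1/3) = 15.555
z^(5/3) = 17.944
First term = 0.071 * 15.555 * 17.944 = 19.818
Second term = 0.0018 * 3763.54 = 6.7744
m = 26.592 kg/s

26.592 kg/s


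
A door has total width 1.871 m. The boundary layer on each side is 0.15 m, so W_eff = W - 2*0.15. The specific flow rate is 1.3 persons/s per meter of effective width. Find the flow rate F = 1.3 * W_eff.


W_eff = 1.871 - 0.30 = 1.571 m
F = 1.3 * 1.571 = 2.0423 persons/s

2.0423 persons/s


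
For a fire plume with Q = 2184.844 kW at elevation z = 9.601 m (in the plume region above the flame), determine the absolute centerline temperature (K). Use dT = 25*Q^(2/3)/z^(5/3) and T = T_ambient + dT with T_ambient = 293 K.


Q^(2/3) = 168.38
z^(5/3) = 43.370
dT = 25 * 168.38 / 43.370 = 97.057 K
T = 293 + 97.057 = 390.06 K

390.06 K


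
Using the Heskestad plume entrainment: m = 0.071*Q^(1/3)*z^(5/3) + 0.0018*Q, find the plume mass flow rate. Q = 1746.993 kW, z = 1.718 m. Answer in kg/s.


Q^(1/3) = 12.044
z^(5/3) = 2.4644
First term = 0.071 * 12.044 * 2.4644 = 2.1073
Second term = 0.0018 * 1746.993 = 3.1446
m = 5.2519 kg/s

5.2519 kg/s


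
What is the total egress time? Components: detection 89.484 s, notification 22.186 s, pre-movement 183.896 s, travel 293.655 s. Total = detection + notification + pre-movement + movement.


Total = 89.484 + 22.186 + 183.896 + 293.655 = 589.221 s

589.221 s


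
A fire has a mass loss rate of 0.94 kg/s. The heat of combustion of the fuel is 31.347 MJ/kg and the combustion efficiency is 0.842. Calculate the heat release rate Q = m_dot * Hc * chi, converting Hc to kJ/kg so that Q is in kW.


Hc = 31.347 MJ/kg = 31.347 * 1000 kJ/kg = 31347 kJ/kg
Q = 0.94 kg/s * 31347 kJ/kg * 0.842 = 24811 kW

24811 kW


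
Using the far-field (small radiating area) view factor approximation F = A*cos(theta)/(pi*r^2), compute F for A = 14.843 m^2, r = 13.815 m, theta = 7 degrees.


cos(7 deg) = 0.99255
pi*r^2 = 599.59
F = 14.843 * 0.99255 / 599.59 = 0.024571

0.024571


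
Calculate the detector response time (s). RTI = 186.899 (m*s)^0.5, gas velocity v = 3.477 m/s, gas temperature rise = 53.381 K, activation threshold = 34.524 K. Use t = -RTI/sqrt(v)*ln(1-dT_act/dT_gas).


dT_act/dT_gas = 0.64675
ln(1 - 0.64675) = -1.0406
t = -186.899 / sqrt(3.477) * -1.0406 = 104.30 s

104.30 s


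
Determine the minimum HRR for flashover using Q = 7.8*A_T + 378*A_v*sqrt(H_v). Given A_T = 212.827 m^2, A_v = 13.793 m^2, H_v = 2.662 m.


7.8*A_T = 1660.1
sqrt(H_v) = 1.6316
378*A_v*sqrt(H_v) = 8506.6
Q = 1660.1 + 8506.6 = 10167 kW

10167 kW


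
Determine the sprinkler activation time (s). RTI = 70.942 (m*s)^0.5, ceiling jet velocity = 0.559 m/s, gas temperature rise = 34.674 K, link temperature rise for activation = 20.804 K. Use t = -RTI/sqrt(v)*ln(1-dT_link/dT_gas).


dT_link/dT_gas = 0.59999
ln(1 - 0.59999) = -0.91626
t = -70.942 / sqrt(0.559) * -0.91626 = 86.940 s

86.940 s


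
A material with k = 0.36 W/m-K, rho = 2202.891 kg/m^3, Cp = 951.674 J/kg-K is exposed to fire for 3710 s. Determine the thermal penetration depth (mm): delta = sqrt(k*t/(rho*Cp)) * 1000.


alpha = 0.36 / (2202.891 * 951.674) = 1.7172e-07 m^2/s
alpha * t = 0.00063708
delta = sqrt(0.00063708) * 1000 = 25.240 mm

25.240 mm


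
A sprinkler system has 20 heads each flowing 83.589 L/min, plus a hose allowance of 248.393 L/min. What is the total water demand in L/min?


Sprinkler demand = 20 * 83.589 = 1671.78 L/min
Total = 1671.78 + 248.393 = 1920.173 L/min

1920.173 L/min


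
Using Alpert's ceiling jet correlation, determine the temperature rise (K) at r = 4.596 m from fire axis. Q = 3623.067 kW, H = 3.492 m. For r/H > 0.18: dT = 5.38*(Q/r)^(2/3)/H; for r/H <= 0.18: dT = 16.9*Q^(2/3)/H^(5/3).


r/H = 4.596 / 3.492 = 1.3162
r/H > 0.18, so dT = 5.38*(Q/r)^(2/3)/H
Q/r = 788.31
(Q/r)^(2/3) = 85.336
dT = 5.38 * 85.336 / 3.492 = 131.47 K

131.47 K


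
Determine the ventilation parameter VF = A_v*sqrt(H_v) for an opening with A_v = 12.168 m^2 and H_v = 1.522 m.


sqrt(H_v) = 1.2337
VF = 12.168 * 1.2337 = 15.012 m^(5/2)

15.012 m^(5/2)


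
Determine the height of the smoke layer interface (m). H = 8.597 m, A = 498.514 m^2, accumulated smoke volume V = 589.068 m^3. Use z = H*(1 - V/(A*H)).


V/(A*H) = 0.13745
1 - 0.13745 = 0.86255
z = 8.597 * 0.86255 = 7.4154 m

7.4154 m


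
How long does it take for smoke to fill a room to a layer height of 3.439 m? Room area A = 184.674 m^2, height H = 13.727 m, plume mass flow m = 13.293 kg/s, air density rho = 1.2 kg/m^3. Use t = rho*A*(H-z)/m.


H - z = 10.288 m
t = 1.2 * 184.674 * 10.288 / 13.293 = 171.51 s

171.51 s


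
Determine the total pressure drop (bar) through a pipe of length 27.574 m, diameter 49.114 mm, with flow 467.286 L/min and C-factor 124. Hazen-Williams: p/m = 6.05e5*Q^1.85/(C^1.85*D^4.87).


Q^1.85 = 86842
C^1.85 = 7461.6
D^4.87 = 1.7225e+08
p/m = 0.040877 bar/m
p_total = 0.040877 * 27.574 = 1.1272 bar

1.1272 bar


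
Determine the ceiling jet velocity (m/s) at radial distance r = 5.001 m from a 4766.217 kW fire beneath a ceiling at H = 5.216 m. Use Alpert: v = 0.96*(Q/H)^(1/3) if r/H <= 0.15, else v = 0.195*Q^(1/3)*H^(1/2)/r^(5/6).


r/H = 5.001 / 5.216 = 0.95878
r/H > 0.15, so v = 0.195*Q^(1/3)*H^(1/2)/r^(5/6)
Q^(1/3) = 16.829
H^(1/2) = 2.2839
r^(5/6) = 3.8243
v = 0.195 * 16.829 * 2.2839 / 3.8243 = 1.9598 m/s

1.9598 m/s


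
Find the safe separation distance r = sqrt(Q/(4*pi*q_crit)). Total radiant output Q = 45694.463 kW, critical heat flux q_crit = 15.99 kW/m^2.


4*pi*q_crit = 200.94
Q/(4*pi*q_crit) = 227.41
r = sqrt(227.41) = 15.080 m

15.080 m


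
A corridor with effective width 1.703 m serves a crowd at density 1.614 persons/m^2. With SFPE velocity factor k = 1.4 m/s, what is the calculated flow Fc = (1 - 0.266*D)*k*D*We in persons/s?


1 - 0.266*D = 1 - 0.266*1.614 = 0.57068
Fs = 0.57068 * 1.4 * 1.614 = 1.2895 persons/(s*m)
Fc = 1.2895 * 1.703 = 2.1960 persons/s

2.1960 persons/s


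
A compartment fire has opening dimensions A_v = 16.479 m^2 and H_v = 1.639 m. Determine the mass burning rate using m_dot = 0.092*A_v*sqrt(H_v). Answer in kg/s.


sqrt(H_v) = 1.2802
m_dot = 0.092 * 16.479 * 1.2802 = 1.9409 kg/s

1.9409 kg/s


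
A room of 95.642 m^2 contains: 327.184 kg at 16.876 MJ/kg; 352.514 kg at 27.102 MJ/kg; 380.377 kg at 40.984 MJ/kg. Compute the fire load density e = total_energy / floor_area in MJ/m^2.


Total energy = 327.184*16.876 + 352.514*27.102 + 380.377*40.984
= 5521.557 + 9553.834 + 15589.37
= 30664.76 MJ
e = 30664.76 / 95.642 = 320.62 MJ/m^2

320.62 MJ/m^2


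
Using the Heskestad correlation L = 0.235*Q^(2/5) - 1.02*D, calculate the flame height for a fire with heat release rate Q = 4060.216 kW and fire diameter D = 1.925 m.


Q^(2/5) = 27.760
0.235 * Q^(2/5) = 6.5236
1.02 * D = 1.9635
L = 4.5601 m

4.5601 m


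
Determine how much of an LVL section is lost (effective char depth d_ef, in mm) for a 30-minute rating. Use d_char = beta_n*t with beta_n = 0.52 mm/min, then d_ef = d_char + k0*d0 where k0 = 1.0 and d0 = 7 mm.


d_char = 0.52 * 30 = 15.6 mm
d_ef = 15.6 + 1.0*7 = 22.6 mm

22.6 mm


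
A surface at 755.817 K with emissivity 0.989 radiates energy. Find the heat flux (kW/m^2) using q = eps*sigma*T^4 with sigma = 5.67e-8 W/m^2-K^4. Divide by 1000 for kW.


T^4 = 3.2634e+11
q = 0.989 * 5.67e-8 * 3.2634e+11 / 1000 = 18.300 kW/m^2

18.300 kW/m^2


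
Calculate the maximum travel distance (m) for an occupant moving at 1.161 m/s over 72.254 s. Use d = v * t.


d = 1.161 * 72.254 = 83.887 m

83.887 m


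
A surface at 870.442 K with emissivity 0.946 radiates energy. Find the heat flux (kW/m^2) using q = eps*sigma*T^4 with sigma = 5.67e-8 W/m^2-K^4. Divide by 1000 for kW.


T^4 = 5.7406e+11
q = 0.946 * 5.67e-8 * 5.7406e+11 / 1000 = 30.792 kW/m^2

30.792 kW/m^2


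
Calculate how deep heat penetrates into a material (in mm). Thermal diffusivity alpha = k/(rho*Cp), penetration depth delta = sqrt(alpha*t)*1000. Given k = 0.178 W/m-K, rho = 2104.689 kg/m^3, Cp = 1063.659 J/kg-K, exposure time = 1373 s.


alpha = 0.178 / (2104.689 * 1063.659) = 7.9511e-08 m^2/s
alpha * t = 0.00010917
delta = sqrt(0.00010917) * 1000 = 10.448 mm

10.448 mm


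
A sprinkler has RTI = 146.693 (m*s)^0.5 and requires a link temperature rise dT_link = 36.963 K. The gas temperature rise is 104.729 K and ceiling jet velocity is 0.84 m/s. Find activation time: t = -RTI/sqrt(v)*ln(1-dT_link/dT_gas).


dT_link/dT_gas = 0.35294
ln(1 - 0.35294) = -0.43532
t = -146.693 / sqrt(0.84) * -0.43532 = 69.674 s

69.674 s


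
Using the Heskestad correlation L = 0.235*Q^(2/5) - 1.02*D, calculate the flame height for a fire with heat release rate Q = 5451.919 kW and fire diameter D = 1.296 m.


Q^(2/5) = 31.233
0.235 * Q^(2/5) = 7.3399
1.02 * D = 1.3219
L = 6.0179 m

6.0179 m


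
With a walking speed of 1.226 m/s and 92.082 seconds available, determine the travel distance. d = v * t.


d = 1.226 * 92.082 = 112.89 m

112.89 m


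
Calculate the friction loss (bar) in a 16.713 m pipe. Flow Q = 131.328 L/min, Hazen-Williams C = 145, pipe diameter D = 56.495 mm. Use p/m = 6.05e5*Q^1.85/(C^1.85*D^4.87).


Q^1.85 = 8297.8
C^1.85 = 9966.2
D^4.87 = 3.4063e+08
p/m = 0.0014788 bar/m
p_total = 0.0014788 * 16.713 = 0.024714 bar

0.024714 bar


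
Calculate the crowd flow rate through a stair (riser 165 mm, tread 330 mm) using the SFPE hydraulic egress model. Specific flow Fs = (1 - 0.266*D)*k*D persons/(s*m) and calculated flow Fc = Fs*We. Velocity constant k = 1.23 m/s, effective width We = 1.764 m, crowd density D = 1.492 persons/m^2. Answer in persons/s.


1 - 0.266*D = 1 - 0.266*1.492 = 0.60313
Fs = 0.60313 * 1.23 * 1.492 = 1.1068 persons/(s*m)
Fc = 1.1068 * 1.764 = 1.9525 persons/s

1.9525 persons/s


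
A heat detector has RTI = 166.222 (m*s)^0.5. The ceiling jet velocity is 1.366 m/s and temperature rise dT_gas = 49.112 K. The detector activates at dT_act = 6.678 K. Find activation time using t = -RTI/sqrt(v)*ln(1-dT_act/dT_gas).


dT_act/dT_gas = 0.13597
ln(1 - 0.13597) = -0.14615
t = -166.222 / sqrt(1.366) * -0.14615 = 20.786 s

20.786 s


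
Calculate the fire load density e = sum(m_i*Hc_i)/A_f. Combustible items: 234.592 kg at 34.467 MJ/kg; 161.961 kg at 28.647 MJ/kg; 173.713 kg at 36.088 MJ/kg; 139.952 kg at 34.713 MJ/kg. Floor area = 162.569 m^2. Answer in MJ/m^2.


Total energy = 234.592*34.467 + 161.961*28.647 + 173.713*36.088 + 139.952*34.713
= 8085.682 + 4639.697 + 6268.955 + 4858.154
= 23852.49 MJ
e = 23852.49 / 162.569 = 146.72 MJ/m^2

146.72 MJ/m^2


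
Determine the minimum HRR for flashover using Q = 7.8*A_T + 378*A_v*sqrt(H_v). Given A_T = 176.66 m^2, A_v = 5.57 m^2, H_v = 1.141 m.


7.8*A_T = 1377.948
sqrt(H_v) = 1.0682
378*A_v*sqrt(H_v) = 2249.0
Q = 1377.948 + 2249.0 = 3626.9 kW

3626.9 kW


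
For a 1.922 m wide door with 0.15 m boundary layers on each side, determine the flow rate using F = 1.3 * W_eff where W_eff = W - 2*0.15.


W_eff = 1.922 - 0.30 = 1.622 m
F = 1.3 * 1.622 = 2.1086 persons/s

2.1086 persons/s


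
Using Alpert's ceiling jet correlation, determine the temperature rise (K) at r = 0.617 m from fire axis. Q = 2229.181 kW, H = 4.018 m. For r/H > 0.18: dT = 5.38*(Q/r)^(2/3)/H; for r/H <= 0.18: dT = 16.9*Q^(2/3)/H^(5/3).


r/H = 0.617 / 4.018 = 0.15356
r/H <= 0.18, so dT = 16.9*Q^(2/3)/H^(5/3)
Q^(2/3) = 170.65
H^(5/3) = 10.155
dT = 16.9 * 170.65 / 10.155 = 283.99 K

283.99 K
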